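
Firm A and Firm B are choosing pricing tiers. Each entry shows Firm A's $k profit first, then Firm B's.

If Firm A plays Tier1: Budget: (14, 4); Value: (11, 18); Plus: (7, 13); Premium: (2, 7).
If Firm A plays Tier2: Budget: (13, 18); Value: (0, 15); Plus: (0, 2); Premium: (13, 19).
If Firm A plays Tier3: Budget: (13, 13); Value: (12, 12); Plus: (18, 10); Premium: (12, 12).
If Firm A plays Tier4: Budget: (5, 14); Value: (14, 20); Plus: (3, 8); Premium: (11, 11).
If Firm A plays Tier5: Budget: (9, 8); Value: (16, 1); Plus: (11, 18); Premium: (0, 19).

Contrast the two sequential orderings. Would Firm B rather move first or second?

If Firm A leads: Firm B's best replies are Tier1→Value, Tier2→Premium, Tier3→Budget, Tier4→Value, Tier5→Premium; Firm A's induced payoffs 11, 13, 13, 14, 0; outcome (Tier4, Value), payoffs (14, 20).
If Firm B leads: Firm A's best replies are Budget→Tier1, Value→Tier5, Plus→Tier3, Premium→Tier2; Firm B's induced payoffs 4, 1, 10, 19; outcome (Tier2, Premium), payoffs (13, 19).
Firm B gets 19 moving first and 20 moving second, so Firm B prefers to move second.

second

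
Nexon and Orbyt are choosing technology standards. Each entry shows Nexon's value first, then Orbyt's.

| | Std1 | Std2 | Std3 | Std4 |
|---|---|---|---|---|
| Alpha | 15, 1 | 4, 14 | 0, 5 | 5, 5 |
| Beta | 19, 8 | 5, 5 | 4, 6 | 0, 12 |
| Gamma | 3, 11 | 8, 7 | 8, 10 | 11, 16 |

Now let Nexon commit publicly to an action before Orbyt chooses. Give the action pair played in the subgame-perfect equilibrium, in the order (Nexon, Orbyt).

Solve by backward induction (Nexon leads).
- Alpha: BR = Std2, leader payoff 4.
- Beta: BR = Std4, leader payoff 0.
- Gamma: BR = Std4, leader payoff 11.
Maximizing over 4, 0, 11, Nexon chooses Gamma. Subgame-perfect outcome: (Gamma, Std4) with payoffs (11, 16).

(Gamma, Std4)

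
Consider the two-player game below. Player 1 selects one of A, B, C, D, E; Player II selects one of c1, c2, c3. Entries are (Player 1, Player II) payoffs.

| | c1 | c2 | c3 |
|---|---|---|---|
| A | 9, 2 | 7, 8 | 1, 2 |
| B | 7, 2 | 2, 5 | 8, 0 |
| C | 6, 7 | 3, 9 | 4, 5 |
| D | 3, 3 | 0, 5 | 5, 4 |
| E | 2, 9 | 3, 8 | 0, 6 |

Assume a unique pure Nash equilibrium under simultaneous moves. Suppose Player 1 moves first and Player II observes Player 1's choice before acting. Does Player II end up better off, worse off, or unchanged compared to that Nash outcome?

Player II best-responds to each possible Player 1 move:
- A: Player II compares 2, 8, 2 and picks c2; Player 1 would get 7.
- B: Player II compares 2, 5, 0 and picks c2; Player 1 would get 2.
- C: Player II compares 7, 9, 5 and picks c2; Player 1 would get 3.
- D: Player II compares 3, 5, 4 and picks c2; Player 1 would get 0.
- E: Player II compares 9, 8, 6 and picks c1; Player 1 would get 2.
Among 7, 2, 3, 0, 2, the best is 7 at A. Subgame-perfect outcome: (A, c2) with payoffs (7, 8).
Now find the simultaneous Nash equilibrium.
Player 1's best replies: c1→A; c2→A; c3→B.
Player II's best replies: A→c2; B→c2; C→c2; D→c2; E→c1.
Only (A, c2) has each player best-responding; Nash payoffs (7, 8).
Player II earns 8 sequentially versus 8 at the Nash outcome: unchanged.

unchanged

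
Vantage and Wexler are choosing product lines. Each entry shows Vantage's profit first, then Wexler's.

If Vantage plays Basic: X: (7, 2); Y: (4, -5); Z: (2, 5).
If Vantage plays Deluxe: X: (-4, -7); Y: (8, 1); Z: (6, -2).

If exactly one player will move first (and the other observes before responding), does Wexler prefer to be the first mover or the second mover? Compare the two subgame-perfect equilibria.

If Vantage leads: Wexler's best replies are Basic→Z, Deluxe→Y; Vantage's induced payoffs 2, 8; outcome (Deluxe, Y), payoffs (8, 1).
If Wexler leads: Vantage's best replies are X→Basic, Y→Deluxe, Z→Deluxe; Wexler's induced payoffs 2, 1, -2; outcome (Basic, X), payoffs (7, 2).
Wexler gets 2 moving first and 1 moving second, so Wexler prefers to move first.

first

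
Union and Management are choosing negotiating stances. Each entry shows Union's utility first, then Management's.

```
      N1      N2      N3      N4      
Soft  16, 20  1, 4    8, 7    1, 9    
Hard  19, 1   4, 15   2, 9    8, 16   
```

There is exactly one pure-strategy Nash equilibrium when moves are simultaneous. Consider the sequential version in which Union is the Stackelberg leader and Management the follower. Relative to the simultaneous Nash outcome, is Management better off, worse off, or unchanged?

Management best-responds to each possible Union move:
- Soft: Management compares 20, 4, 7, 9 and picks N1; Union would get 16.
- Hard: Management compares 1, 15, 9, 16 and picks N4; Union would get 8.
Maximizing over 16, 8, Union chooses Soft. Subgame-perfect outcome: (Soft, N1) with payoffs (16, 20).
Now find the simultaneous Nash equilibrium.
Union's best replies: N1→Hard; N2→Hard; N3→Soft; N4→Hard.
Management's best replies: Soft→N1; Hard→N4.
The unique mutual best reply is (Hard, N4), giving (8, 16).
Management earns 20 sequentially versus 16 at the Nash outcome: better off.

better off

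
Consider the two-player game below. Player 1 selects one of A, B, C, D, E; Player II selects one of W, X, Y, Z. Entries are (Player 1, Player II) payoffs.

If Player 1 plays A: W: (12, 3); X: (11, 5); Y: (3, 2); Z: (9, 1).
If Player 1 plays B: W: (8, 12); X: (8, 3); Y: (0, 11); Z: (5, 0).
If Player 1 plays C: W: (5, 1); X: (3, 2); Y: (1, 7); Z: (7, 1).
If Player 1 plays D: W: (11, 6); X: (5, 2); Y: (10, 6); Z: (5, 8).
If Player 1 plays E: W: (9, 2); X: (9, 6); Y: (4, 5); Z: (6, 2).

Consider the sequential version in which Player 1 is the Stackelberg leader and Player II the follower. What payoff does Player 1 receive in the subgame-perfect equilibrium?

Backward induction with Player 1 moving first.
- A: BR = X, leader payoff 11.
- B: BR = W, leader payoff 8.
- C: BR = Y, leader payoff 1.
- D: BR = Z, leader payoff 5.
- E: BR = X, leader payoff 9.
Player 1's induced payoffs are 11, 8, 1, 5, 9, so Player 1 commits to A. Subgame-perfect outcome: (A, X) with payoffs (11, 5).

11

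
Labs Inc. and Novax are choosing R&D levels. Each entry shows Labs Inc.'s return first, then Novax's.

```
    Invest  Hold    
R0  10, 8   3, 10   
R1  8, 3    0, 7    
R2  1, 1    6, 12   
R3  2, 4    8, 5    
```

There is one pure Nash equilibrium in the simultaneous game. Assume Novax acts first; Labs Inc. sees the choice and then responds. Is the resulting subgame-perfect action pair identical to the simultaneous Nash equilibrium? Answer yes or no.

no

Labs Inc. best-responds to each possible Novax move:
- Invest: Labs Inc. compares 10, 8, 1, 2 and picks R0; Novax would get 8.
- Hold: Labs Inc. compares 3, 0, 6, 8 and picks R3; Novax would get 5.
Among 8, 5, the best is 8 at Invest. Subgame-perfect outcome: (R0, Invest) with payoffs (10, 8).
Now find the simultaneous Nash equilibrium.
Labs Inc.'s best replies: Invest→R0; Hold→R3.
Novax's best replies: R0→Hold; R1→Hold; R2→Hold; R3→Hold.
Only (R3, Hold) has each player best-responding; Nash payoffs (8, 5).
Sequential outcome (R0, Invest) differs from the Nash profile (R3, Hold).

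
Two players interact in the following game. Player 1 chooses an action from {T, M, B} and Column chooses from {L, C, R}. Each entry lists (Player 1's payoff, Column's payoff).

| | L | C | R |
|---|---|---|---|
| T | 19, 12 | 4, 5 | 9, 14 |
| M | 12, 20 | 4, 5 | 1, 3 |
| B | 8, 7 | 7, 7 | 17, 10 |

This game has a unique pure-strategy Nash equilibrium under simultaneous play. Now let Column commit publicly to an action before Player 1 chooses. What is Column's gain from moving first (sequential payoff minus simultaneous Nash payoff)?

Backward induction with Column moving first.
- L → Player 1 plays T (best of 19, 12, 8); Column gets 12.
- C → Player 1 plays B (best of 4, 4, 7); Column gets 7.
- R → Player 1 plays B (best of 9, 1, 17); Column gets 10.
Among 12, 7, 10, the best is 12 at L. Subgame-perfect outcome: (T, L) with payoffs (19, 12).
Now find the simultaneous Nash equilibrium.
Player 1's best replies: L→T; C→B; R→B.
Column's best replies: T→R; M→L; B→R.
The unique mutual best reply is (B, R), giving (17, 10).
Column's commitment gain: 12 − 10 = 2.

2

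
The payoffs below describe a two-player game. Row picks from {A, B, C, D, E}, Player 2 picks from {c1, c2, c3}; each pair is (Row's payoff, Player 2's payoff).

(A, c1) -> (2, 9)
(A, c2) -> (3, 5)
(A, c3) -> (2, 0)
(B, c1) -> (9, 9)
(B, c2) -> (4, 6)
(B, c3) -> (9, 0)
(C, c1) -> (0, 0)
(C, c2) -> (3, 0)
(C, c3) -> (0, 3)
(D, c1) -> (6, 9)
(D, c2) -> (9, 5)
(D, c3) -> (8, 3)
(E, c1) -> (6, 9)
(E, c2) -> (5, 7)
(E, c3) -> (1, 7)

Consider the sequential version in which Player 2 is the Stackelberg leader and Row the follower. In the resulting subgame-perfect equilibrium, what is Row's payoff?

Solve by backward induction (Player 2 leads).
- c1 → Row plays B (best of 2, 9, 0, 6, 6); Player 2 gets 9.
- c2 → Row plays D (best of 3, 4, 3, 9, 5); Player 2 gets 5.
- c3 → Row plays B (best of 2, 9, 0, 8, 1); Player 2 gets 0.
Among 9, 5, 0, the best is 9 at c1. Subgame-perfect outcome: (B, c1) with payoffs (9, 9).

9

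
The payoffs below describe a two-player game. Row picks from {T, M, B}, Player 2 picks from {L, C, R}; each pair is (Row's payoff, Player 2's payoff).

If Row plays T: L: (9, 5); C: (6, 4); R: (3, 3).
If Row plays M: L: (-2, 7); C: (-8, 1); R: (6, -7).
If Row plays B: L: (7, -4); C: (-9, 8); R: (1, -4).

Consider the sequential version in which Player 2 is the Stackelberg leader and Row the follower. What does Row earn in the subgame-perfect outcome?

9

Work backward from Row's decision.
- L → Row plays T (best of 9, -2, 7); Player 2 gets 5.
- C → Row plays T (best of 6, -8, -9); Player 2 gets 4.
- R → Row plays M (best of 3, 6, 1); Player 2 gets -7.
Among 5, 4, -7, the best is 5 at L. Subgame-perfect outcome: (T, L) with payoffs (9, 5).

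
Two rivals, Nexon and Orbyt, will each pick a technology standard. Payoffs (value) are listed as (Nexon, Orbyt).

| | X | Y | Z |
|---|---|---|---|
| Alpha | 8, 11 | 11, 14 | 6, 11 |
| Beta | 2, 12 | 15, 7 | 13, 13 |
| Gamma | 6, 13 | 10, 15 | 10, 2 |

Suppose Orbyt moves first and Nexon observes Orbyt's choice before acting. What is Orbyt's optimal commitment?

Z

Nexon best-responds to each possible Orbyt move:
- X → Nexon plays Alpha (best of 8, 2, 6); Orbyt gets 11.
- Y → Nexon plays Beta (best of 11, 15, 10); Orbyt gets 7.
- Z → Nexon plays Beta (best of 6, 13, 10); Orbyt gets 13.
Maximizing over 11, 7, 13, Orbyt chooses Z. Subgame-perfect outcome: (Beta, Z) with payoffs (13, 13).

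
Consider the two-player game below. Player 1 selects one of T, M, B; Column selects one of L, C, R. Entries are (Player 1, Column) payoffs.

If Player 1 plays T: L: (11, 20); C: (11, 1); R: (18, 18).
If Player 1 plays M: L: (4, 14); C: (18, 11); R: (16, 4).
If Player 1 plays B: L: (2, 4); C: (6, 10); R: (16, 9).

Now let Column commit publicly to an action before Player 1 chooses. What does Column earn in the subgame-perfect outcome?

Player 1 best-responds to each possible Column move:
- L → Player 1 plays T (best of 11, 4, 2); Column gets 20.
- C → Player 1 plays M (best of 11, 18, 6); Column gets 11.
- R → Player 1 plays T (best of 18, 16, 16); Column gets 18.
Maximizing over 20, 11, 18, Column chooses L. Subgame-perfect outcome: (T, L) with payoffs (11, 20).

20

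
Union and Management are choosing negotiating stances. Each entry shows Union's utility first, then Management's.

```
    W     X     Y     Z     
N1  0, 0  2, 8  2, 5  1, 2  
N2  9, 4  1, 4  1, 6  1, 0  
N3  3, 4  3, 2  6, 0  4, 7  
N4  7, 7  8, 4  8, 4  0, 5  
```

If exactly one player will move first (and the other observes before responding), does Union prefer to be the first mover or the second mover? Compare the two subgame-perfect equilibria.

If Union leads: Management's best replies are N1→X, N2→Y, N3→Z, N4→W; Union's induced payoffs 2, 1, 4, 7; outcome (N4, W), payoffs (7, 7).
If Management leads: Union's best replies are W→N2, X→N4, Y→N4, Z→N3; Management's induced payoffs 4, 4, 4, 7; outcome (N3, Z), payoffs (4, 7).
Union gets 7 moving first and 4 moving second, so Union prefers to move first.

first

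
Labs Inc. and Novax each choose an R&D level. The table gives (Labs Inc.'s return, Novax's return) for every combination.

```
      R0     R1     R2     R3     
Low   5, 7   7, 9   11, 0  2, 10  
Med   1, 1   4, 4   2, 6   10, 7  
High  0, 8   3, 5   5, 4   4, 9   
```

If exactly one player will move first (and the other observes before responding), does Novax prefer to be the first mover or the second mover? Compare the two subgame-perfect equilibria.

first

If Labs Inc. leads: Novax's best replies are Low→R3, Med→R3, High→R3; Labs Inc.'s induced payoffs 2, 10, 4; outcome (Med, R3), payoffs (10, 7).
If Novax leads: Labs Inc.'s best replies are R0→Low, R1→Low, R2→Low, R3→Med; Novax's induced payoffs 7, 9, 0, 7; outcome (Low, R1), payoffs (7, 9).
Novax gets 9 moving first and 7 moving second, so Novax prefers to move first.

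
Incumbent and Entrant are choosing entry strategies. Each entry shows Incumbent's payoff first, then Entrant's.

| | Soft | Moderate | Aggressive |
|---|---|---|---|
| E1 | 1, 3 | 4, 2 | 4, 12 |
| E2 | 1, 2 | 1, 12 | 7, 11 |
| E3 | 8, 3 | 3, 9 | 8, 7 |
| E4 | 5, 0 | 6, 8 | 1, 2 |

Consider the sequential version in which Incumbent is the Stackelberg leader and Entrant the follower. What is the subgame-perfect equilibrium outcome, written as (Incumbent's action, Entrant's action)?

Solve by backward induction (Incumbent leads).
- E1: Entrant compares 3, 2, 12 and picks Aggressive; Incumbent would get 4.
- E2: Entrant compares 2, 12, 11 and picks Moderate; Incumbent would get 1.
- E3: Entrant compares 3, 9, 7 and picks Moderate; Incumbent would get 3.
- E4: Entrant compares 0, 8, 2 and picks Moderate; Incumbent would get 6.
Maximizing over 4, 1, 3, 6, Incumbent chooses E4. Subgame-perfect outcome: (E4, Moderate) with payoffs (6, 8).

(E4, Moderate)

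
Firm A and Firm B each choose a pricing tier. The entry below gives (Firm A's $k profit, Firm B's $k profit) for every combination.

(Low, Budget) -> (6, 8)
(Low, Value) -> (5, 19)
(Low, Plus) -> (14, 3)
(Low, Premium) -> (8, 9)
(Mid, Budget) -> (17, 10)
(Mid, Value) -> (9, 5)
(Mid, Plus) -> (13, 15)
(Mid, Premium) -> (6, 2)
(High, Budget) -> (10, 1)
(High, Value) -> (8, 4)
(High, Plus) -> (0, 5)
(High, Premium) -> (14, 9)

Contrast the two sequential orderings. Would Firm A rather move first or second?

second

If Firm A leads: Firm B's best replies are Low→Value, Mid→Plus, High→Premium; Firm A's induced payoffs 5, 13, 14; outcome (High, Premium), payoffs (14, 9).
If Firm B leads: Firm A's best replies are Budget→Mid, Value→Mid, Plus→Low, Premium→High; Firm B's induced payoffs 10, 5, 3, 9; outcome (Mid, Budget), payoffs (17, 10).
Firm A gets 14 moving first and 17 moving second, so Firm A prefers to move second.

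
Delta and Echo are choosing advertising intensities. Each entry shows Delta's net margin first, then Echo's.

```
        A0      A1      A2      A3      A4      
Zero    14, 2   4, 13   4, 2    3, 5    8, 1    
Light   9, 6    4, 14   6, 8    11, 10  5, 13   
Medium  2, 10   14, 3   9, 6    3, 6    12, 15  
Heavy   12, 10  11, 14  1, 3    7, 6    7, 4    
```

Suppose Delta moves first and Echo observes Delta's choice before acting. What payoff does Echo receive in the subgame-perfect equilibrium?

15

Backward induction with Delta moving first.
- Zero: BR = A1, leader payoff 4.
- Light: BR = A1, leader payoff 4.
- Medium: BR = A4, leader payoff 12.
- Heavy: BR = A1, leader payoff 11.
Maximizing over 4, 4, 12, 11, Delta chooses Medium. Subgame-perfect outcome: (Medium, A4) with payoffs (12, 15).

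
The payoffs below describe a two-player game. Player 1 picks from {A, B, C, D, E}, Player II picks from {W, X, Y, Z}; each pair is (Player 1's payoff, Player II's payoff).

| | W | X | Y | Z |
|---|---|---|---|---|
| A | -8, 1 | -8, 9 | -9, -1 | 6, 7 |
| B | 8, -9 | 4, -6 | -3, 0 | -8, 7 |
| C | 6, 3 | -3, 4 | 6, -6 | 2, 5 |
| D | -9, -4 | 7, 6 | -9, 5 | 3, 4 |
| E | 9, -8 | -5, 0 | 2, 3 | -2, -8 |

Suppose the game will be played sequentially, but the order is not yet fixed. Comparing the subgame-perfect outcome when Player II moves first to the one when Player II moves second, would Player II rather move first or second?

first

If Player 1 leads: Player II's best replies are A→X, B→Z, C→Z, D→X, E→Y; Player 1's induced payoffs -8, -8, 2, 7, 2; outcome (D, X), payoffs (7, 6).
If Player II leads: Player 1's best replies are W→E, X→D, Y→C, Z→A; Player II's induced payoffs -8, 6, -6, 7; outcome (A, Z), payoffs (6, 7).
Player II gets 7 moving first and 6 moving second, so Player II prefers to move first.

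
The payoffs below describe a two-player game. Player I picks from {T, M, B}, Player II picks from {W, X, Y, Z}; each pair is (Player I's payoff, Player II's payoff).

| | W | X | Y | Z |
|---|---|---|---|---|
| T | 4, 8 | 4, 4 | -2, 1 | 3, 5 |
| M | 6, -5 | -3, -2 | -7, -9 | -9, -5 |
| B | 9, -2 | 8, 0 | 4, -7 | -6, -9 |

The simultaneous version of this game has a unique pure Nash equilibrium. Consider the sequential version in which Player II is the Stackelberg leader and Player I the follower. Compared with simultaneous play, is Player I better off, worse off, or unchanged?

worse off

Backward induction with Player II moving first.
- W → Player I plays B (best of 4, 6, 9); Player II gets -2.
- X → Player I plays B (best of 4, -3, 8); Player II gets 0.
- Y → Player I plays B (best of -2, -7, 4); Player II gets -7.
- Z → Player I plays T (best of 3, -9, -6); Player II gets 5.
Player II's induced payoffs are -2, 0, -7, 5, so Player II commits to Z. Subgame-perfect outcome: (T, Z) with payoffs (3, 5).
Under simultaneous play:
Player I's best replies: W→B; X→B; Y→B; Z→T.
Player II's best replies: T→W; M→X; B→X.
Only (B, X) has each player best-responding; Nash payoffs (8, 0).
Player I earns 3 sequentially versus 8 at the Nash outcome: worse off.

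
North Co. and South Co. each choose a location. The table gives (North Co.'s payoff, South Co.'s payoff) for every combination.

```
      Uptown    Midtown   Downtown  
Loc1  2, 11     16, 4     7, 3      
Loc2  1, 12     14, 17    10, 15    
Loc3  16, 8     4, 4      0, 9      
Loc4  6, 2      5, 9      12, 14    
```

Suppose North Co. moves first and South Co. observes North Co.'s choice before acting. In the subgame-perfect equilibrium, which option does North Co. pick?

Backward induction with North Co. moving first.
- Loc1 → South Co. plays Uptown (best of 11, 4, 3); North Co. gets 2.
- Loc2 → South Co. plays Midtown (best of 12, 17, 15); North Co. gets 14.
- Loc3 → South Co. plays Downtown (best of 8, 4, 9); North Co. gets 0.
- Loc4 → South Co. plays Downtown (best of 2, 9, 14); North Co. gets 12.
North Co.'s induced payoffs are 2, 14, 0, 12, so North Co. commits to Loc2. Subgame-perfect outcome: (Loc2, Midtown) with payoffs (14, 17).

Loc2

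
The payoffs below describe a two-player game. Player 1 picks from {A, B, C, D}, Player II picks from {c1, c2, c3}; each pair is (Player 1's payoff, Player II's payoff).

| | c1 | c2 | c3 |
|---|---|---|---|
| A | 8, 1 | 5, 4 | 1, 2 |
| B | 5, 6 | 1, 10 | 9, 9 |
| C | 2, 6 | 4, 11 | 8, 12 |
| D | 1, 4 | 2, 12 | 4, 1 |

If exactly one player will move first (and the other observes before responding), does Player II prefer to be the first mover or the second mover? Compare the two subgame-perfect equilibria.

second

If Player 1 leads: Player II's best replies are A→c2, B→c2, C→c3, D→c2; Player 1's induced payoffs 5, 1, 8, 2; outcome (C, c3), payoffs (8, 12).
If Player II leads: Player 1's best replies are c1→A, c2→A, c3→B; Player II's induced payoffs 1, 4, 9; outcome (B, c3), payoffs (9, 9).
Player II gets 9 moving first and 12 moving second, so Player II prefers to move second.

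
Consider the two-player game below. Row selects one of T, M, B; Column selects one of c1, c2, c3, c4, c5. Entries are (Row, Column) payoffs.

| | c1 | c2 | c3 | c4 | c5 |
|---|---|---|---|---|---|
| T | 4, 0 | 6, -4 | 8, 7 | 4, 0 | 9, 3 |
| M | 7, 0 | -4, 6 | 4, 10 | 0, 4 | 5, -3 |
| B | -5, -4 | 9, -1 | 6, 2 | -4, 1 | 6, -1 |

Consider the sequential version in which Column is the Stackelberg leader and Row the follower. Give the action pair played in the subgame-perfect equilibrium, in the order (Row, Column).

(T, c3)

Solve by backward induction (Column leads).
- c1 → Row plays M (best of 4, 7, -5); Column gets 0.
- c2 → Row plays B (best of 6, -4, 9); Column gets -1.
- c3 → Row plays T (best of 8, 4, 6); Column gets 7.
- c4 → Row plays T (best of 4, 0, -4); Column gets 0.
- c5 → Row plays T (best of 9, 5, 6); Column gets 3.
Column's induced payoffs are 0, -1, 7, 0, 3, so Column commits to c3. Subgame-perfect outcome: (T, c3) with payoffs (8, 7).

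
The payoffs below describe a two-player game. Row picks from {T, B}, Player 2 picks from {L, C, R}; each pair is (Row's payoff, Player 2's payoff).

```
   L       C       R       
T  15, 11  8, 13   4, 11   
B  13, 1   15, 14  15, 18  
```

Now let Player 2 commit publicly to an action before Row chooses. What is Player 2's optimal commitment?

Row best-responds to each possible Player 2 move:
- L: Row compares 15, 13 and picks T; Player 2 would get 11.
- C: Row compares 8, 15 and picks B; Player 2 would get 14.
- R: Row compares 4, 15 and picks B; Player 2 would get 18.
Among 11, 14, 18, the best is 18 at R. Subgame-perfect outcome: (B, R) with payoffs (15, 18).

R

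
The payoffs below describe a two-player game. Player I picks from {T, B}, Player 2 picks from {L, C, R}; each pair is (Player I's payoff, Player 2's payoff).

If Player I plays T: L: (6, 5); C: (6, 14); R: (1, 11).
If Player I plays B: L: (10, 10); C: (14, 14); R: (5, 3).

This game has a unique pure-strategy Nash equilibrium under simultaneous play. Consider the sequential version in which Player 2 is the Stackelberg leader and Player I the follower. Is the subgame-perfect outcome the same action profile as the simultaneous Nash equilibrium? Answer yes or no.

Work backward from Player I's decision.
- L: BR = B, leader payoff 10.
- C: BR = B, leader payoff 14.
- R: BR = B, leader payoff 3.
Player 2's induced payoffs are 10, 14, 3, so Player 2 commits to C. Subgame-perfect outcome: (B, C) with payoffs (14, 14).
Now find the simultaneous Nash equilibrium.
Player I's best replies: L→B; C→B; R→B.
Player 2's best replies: T→C; B→C.
Only (B, C) has each player best-responding; Nash payoffs (14, 14).
Sequential outcome (B, C) coincides with the Nash profile (B, C).

yes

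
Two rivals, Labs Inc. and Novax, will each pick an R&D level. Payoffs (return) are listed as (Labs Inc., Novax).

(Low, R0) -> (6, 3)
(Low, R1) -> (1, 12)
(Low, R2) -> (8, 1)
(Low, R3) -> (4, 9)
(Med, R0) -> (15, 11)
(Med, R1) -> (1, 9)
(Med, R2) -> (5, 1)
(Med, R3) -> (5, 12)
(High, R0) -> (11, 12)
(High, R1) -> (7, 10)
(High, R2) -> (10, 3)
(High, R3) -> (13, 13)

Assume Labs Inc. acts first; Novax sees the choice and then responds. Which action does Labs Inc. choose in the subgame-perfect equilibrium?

High

Novax best-responds to each possible Labs Inc. move:
- Low: Novax compares 3, 12, 1, 9 and picks R1; Labs Inc. would get 1.
- Med: Novax compares 11, 9, 1, 12 and picks R3; Labs Inc. would get 5.
- High: Novax compares 12, 10, 3, 13 and picks R3; Labs Inc. would get 13.
Labs Inc.'s induced payoffs are 1, 5, 13, so Labs Inc. commits to High. Subgame-perfect outcome: (High, R3) with payoffs (13, 13).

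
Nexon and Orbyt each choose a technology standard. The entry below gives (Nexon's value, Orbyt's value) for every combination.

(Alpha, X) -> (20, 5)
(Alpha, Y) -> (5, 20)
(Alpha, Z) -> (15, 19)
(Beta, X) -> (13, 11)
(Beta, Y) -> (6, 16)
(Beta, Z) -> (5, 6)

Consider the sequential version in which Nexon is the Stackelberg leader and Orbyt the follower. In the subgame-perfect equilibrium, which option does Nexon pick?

Work backward from Orbyt's decision.
- Alpha: BR = Y, leader payoff 5.
- Beta: BR = Y, leader payoff 6.
Among 5, 6, the best is 6 at Beta. Subgame-perfect outcome: (Beta, Y) with payoffs (6, 16).

Beta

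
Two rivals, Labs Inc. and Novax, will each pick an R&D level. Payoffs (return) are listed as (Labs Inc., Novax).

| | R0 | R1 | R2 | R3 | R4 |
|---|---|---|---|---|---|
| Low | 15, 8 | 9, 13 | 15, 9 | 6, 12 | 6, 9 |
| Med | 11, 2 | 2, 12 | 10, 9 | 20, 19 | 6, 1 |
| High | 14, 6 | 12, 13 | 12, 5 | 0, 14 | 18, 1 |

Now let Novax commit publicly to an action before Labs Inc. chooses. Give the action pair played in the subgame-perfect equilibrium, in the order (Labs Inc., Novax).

Solve by backward induction (Novax leads).
- R0: Labs Inc. compares 15, 11, 14 and picks Low; Novax would get 8.
- R1: Labs Inc. compares 9, 2, 12 and picks High; Novax would get 13.
- R2: Labs Inc. compares 15, 10, 12 and picks Low; Novax would get 9.
- R3: Labs Inc. compares 6, 20, 0 and picks Med; Novax would get 19.
- R4: Labs Inc. compares 6, 6, 18 and picks High; Novax would get 1.
Novax's induced payoffs are 8, 13, 9, 19, 1, so Novax commits to R3. Subgame-perfect outcome: (Med, R3) with payoffs (20, 19).

(Med, R3)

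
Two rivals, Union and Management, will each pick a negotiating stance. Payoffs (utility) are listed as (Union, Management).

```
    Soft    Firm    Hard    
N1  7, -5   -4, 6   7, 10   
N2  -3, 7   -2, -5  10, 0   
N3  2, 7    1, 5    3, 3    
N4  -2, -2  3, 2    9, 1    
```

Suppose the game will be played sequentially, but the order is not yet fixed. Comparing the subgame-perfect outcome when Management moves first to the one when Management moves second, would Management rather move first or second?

second

If Union leads: Management's best replies are N1→Hard, N2→Soft, N3→Soft, N4→Firm; Union's induced payoffs 7, -3, 2, 3; outcome (N1, Hard), payoffs (7, 10).
If Management leads: Union's best replies are Soft→N1, Firm→N4, Hard→N2; Management's induced payoffs -5, 2, 0; outcome (N4, Firm), payoffs (3, 2).
Management gets 2 moving first and 10 moving second, so Management prefers to move second.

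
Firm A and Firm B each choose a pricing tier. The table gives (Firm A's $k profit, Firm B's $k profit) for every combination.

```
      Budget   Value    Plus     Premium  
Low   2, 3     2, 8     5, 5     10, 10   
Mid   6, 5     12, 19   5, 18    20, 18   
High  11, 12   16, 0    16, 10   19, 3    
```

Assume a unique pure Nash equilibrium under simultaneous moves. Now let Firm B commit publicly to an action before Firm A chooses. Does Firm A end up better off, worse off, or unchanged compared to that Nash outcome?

better off

Work backward from Firm A's decision.
- Budget: Firm A compares 2, 6, 11 and picks High; Firm B would get 12.
- Value: Firm A compares 2, 12, 16 and picks High; Firm B would get 0.
- Plus: Firm A compares 5, 5, 16 and picks High; Firm B would get 10.
- Premium: Firm A compares 10, 20, 19 and picks Mid; Firm B would get 18.
Among 12, 0, 10, 18, the best is 18 at Premium. Subgame-perfect outcome: (Mid, Premium) with payoffs (20, 18).
For the simultaneous game, intersect best replies.
Firm A's best replies: Budget→High; Value→High; Plus→High; Premium→Mid.
Firm B's best replies: Low→Premium; Mid→Value; High→Budget.
Only (High, Budget) has each player best-responding; Nash payoffs (11, 12).
Firm A earns 20 sequentially versus 11 at the Nash outcome: better off.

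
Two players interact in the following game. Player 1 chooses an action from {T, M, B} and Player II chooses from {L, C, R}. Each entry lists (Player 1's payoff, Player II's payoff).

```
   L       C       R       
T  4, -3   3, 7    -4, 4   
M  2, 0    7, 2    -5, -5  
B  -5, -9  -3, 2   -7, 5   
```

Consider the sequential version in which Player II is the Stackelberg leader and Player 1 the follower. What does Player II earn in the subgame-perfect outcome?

4

Work backward from Player 1's decision.
- L: Player 1 compares 4, 2, -5 and picks T; Player II would get -3.
- C: Player 1 compares 3, 7, -3 and picks M; Player II would get 2.
- R: Player 1 compares -4, -5, -7 and picks T; Player II would get 4.
Player II's induced payoffs are -3, 2, 4, so Player II commits to R. Subgame-perfect outcome: (T, R) with payoffs (-4, 4).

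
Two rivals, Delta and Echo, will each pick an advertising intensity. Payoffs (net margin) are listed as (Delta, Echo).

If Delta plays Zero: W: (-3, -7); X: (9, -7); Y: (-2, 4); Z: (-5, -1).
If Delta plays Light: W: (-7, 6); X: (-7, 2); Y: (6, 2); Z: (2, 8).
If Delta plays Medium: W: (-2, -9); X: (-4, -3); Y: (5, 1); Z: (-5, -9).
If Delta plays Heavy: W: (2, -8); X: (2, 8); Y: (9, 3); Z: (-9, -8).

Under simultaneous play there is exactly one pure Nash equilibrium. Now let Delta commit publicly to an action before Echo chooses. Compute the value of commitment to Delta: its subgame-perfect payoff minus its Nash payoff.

Work backward from Echo's decision.
- Zero → Echo plays Y (best of -7, -7, 4, -1); Delta gets -2.
- Light → Echo plays Z (best of 6, 2, 2, 8); Delta gets 2.
- Medium → Echo plays Y (best of -9, -3, 1, -9); Delta gets 5.
- Heavy → Echo plays X (best of -8, 8, 3, -8); Delta gets 2.
Maximizing over -2, 2, 5, 2, Delta chooses Medium. Subgame-perfect outcome: (Medium, Y) with payoffs (5, 1).
Now find the simultaneous Nash equilibrium.
Delta's best replies: W→Heavy; X→Zero; Y→Heavy; Z→Light.
Echo's best replies: Zero→Y; Light→Z; Medium→Y; Heavy→X.
The unique mutual best reply is (Light, Z), giving (2, 8).
Delta's commitment gain: 5 − 2 = 3.

3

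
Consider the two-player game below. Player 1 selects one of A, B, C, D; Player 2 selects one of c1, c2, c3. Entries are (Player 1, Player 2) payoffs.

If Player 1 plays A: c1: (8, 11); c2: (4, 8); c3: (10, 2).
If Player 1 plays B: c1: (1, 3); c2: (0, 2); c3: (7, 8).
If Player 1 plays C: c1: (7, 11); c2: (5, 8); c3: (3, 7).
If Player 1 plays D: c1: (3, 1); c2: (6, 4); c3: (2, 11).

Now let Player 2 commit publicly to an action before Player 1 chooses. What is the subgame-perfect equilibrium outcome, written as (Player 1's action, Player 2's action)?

Player 1 best-responds to each possible Player 2 move:
- c1: Player 1 compares 8, 1, 7, 3 and picks A; Player 2 would get 11.
- c2: Player 1 compares 4, 0, 5, 6 and picks D; Player 2 would get 4.
- c3: Player 1 compares 10, 7, 3, 2 and picks A; Player 2 would get 2.
Maximizing over 11, 4, 2, Player 2 chooses c1. Subgame-perfect outcome: (A, c1) with payoffs (8, 11).

(A, c1)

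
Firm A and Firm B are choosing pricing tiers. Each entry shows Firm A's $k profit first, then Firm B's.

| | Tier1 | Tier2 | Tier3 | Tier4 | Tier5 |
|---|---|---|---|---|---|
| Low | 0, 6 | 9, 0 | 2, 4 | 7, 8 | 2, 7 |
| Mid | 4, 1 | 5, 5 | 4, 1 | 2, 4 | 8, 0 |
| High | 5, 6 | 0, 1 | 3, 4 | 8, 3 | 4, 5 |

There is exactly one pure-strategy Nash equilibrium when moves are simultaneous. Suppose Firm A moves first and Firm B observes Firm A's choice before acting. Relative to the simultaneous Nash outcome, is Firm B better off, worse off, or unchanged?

Solve by backward induction (Firm A leads).
- Low: Firm B compares 6, 0, 4, 8, 7 and picks Tier4; Firm A would get 7.
- Mid: Firm B compares 1, 5, 1, 4, 0 and picks Tier2; Firm A would get 5.
- High: Firm B compares 6, 1, 4, 3, 5 and picks Tier1; Firm A would get 5.
Maximizing over 7, 5, 5, Firm A chooses Low. Subgame-perfect outcome: (Low, Tier4) with payoffs (7, 8).
Now find the simultaneous Nash equilibrium.
Firm A's best replies: Tier1→High; Tier2→Low; Tier3→Mid; Tier4→High; Tier5→Mid.
Firm B's best replies: Low→Tier4; Mid→Tier2; High→Tier1.
The unique mutual best reply is (High, Tier1), giving (5, 6).
Firm B earns 8 sequentially versus 6 at the Nash outcome: better off.

better off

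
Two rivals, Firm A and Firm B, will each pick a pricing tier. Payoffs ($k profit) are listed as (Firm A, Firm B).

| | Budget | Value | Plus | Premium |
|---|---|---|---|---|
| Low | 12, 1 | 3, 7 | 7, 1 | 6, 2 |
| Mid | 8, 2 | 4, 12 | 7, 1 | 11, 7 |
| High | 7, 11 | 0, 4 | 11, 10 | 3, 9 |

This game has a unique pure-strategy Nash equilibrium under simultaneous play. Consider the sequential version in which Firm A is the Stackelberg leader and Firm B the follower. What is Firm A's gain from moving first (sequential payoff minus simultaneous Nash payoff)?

3

Firm B best-responds to each possible Firm A move:
- Low → Firm B plays Value (best of 1, 7, 1, 2); Firm A gets 3.
- Mid → Firm B plays Value (best of 2, 12, 1, 7); Firm A gets 4.
- High → Firm B plays Budget (best of 11, 4, 10, 9); Firm A gets 7.
Among 3, 4, 7, the best is 7 at High. Subgame-perfect outcome: (High, Budget) with payoffs (7, 11).
For the simultaneous game, intersect best replies.
Firm A's best replies: Budget→Low; Value→Mid; Plus→High; Premium→Mid.
Firm B's best replies: Low→Value; Mid→Value; High→Budget.
The unique mutual best reply is (Mid, Value), giving (4, 12).
Firm A's commitment gain: 7 − 4 = 3.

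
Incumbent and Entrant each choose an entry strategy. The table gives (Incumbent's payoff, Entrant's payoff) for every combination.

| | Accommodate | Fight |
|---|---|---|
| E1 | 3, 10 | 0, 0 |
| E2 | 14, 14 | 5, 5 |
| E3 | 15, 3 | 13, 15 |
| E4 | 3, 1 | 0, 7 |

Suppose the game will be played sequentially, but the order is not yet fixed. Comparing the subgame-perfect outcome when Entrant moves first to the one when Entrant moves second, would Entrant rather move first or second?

If Incumbent leads: Entrant's best replies are E1→Accommodate, E2→Accommodate, E3→Fight, E4→Fight; Incumbent's induced payoffs 3, 14, 13, 0; outcome (E2, Accommodate), payoffs (14, 14).
If Entrant leads: Incumbent's best replies are Accommodate→E3, Fight→E3; Entrant's induced payoffs 3, 15; outcome (E3, Fight), payoffs (13, 15).
Entrant gets 15 moving first and 14 moving second, so Entrant prefers to move first.

first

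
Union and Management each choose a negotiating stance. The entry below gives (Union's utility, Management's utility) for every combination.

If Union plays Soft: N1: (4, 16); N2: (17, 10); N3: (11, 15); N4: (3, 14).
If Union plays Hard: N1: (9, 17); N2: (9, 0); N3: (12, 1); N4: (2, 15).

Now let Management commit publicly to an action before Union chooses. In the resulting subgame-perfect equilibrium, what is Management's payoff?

17

Solve by backward induction (Management leads).
- N1 → Union plays Hard (best of 4, 9); Management gets 17.
- N2 → Union plays Soft (best of 17, 9); Management gets 10.
- N3 → Union plays Hard (best of 11, 12); Management gets 1.
- N4 → Union plays Soft (best of 3, 2); Management gets 14.
Management's induced payoffs are 17, 10, 1, 14, so Management commits to N1. Subgame-perfect outcome: (Hard, N1) with payoffs (9, 17).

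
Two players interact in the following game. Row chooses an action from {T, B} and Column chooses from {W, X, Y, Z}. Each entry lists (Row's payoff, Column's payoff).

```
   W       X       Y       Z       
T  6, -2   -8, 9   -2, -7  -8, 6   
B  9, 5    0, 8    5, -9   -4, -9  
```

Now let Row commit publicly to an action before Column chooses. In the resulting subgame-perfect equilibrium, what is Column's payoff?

Column best-responds to each possible Row move:
- T → Column plays X (best of -2, 9, -7, 6); Row gets -8.
- B → Column plays X (best of 5, 8, -9, -9); Row gets 0.
Among -8, 0, the best is 0 at B. Subgame-perfect outcome: (B, X) with payoffs (0, 8).

8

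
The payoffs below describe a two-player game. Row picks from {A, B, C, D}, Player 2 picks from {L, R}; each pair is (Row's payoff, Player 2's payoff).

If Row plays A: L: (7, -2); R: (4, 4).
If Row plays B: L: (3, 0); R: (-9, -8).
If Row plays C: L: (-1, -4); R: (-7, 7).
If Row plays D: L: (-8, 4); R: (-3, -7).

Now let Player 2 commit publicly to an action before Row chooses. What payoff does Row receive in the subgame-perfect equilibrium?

4

Row best-responds to each possible Player 2 move:
- L → Row plays A (best of 7, 3, -1, -8); Player 2 gets -2.
- R → Row plays A (best of 4, -9, -7, -3); Player 2 gets 4.
Among -2, 4, the best is 4 at R. Subgame-perfect outcome: (A, R) with payoffs (4, 4).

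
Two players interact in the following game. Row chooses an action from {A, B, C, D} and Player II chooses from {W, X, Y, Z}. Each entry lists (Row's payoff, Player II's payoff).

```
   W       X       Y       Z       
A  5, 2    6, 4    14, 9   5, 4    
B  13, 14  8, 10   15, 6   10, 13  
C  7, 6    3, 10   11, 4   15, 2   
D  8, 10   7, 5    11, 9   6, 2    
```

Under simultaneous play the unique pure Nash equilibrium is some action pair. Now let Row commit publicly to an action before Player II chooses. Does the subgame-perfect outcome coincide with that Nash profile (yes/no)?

Backward induction with Row moving first.
- A → Player II plays Y (best of 2, 4, 9, 4); Row gets 14.
- B → Player II plays W (best of 14, 10, 6, 13); Row gets 13.
- C → Player II plays X (best of 6, 10, 4, 2); Row gets 3.
- D → Player II plays W (best of 10, 5, 9, 2); Row gets 8.
Maximizing over 14, 13, 3, 8, Row chooses A. Subgame-perfect outcome: (A, Y) with payoffs (14, 9).
For the simultaneous game, intersect best replies.
Row's best replies: W→B; X→B; Y→B; Z→C.
Player II's best replies: A→Y; B→W; C→X; D→W.
The unique mutual best reply is (B, W), giving (13, 14).
Sequential outcome (A, Y) differs from the Nash profile (B, W).

no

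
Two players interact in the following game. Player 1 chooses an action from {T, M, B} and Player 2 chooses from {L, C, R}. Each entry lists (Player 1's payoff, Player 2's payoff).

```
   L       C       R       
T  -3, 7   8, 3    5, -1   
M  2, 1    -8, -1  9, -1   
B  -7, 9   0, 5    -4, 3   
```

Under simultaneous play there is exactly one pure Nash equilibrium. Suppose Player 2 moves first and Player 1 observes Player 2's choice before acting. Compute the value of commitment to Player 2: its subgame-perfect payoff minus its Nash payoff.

2

Player 1 best-responds to each possible Player 2 move:
- L → Player 1 plays M (best of -3, 2, -7); Player 2 gets 1.
- C → Player 1 plays T (best of 8, -8, 0); Player 2 gets 3.
- R → Player 1 plays M (best of 5, 9, -4); Player 2 gets -1.
Maximizing over 1, 3, -1, Player 2 chooses C. Subgame-perfect outcome: (T, C) with payoffs (8, 3).
Under simultaneous play:
Player 1's best replies: L→M; C→T; R→M.
Player 2's best replies: T→L; M→L; B→L.
The unique mutual best reply is (M, L), giving (2, 1).
Player 2's commitment gain: 3 − 1 = 2.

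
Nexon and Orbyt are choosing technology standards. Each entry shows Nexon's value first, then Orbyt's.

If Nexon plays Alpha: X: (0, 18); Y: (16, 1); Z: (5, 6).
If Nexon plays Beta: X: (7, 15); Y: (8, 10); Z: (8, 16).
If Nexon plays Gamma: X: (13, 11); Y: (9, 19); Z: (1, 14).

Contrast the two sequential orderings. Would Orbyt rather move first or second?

second

If Nexon leads: Orbyt's best replies are Alpha→X, Beta→Z, Gamma→Y; Nexon's induced payoffs 0, 8, 9; outcome (Gamma, Y), payoffs (9, 19).
If Orbyt leads: Nexon's best replies are X→Gamma, Y→Alpha, Z→Beta; Orbyt's induced payoffs 11, 1, 16; outcome (Beta, Z), payoffs (8, 16).
Orbyt gets 16 moving first and 19 moving second, so Orbyt prefers to move second.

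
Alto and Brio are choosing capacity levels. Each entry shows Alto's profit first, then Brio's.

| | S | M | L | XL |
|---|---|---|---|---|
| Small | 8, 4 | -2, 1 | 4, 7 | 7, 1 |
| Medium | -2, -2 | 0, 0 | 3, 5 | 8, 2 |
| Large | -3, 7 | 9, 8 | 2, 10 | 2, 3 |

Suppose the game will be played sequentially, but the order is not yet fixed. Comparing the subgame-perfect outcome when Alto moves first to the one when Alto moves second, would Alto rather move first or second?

second

If Alto leads: Brio's best replies are Small→L, Medium→L, Large→L; Alto's induced payoffs 4, 3, 2; outcome (Small, L), payoffs (4, 7).
If Brio leads: Alto's best replies are S→Small, M→Large, L→Small, XL→Medium; Brio's induced payoffs 4, 8, 7, 2; outcome (Large, M), payoffs (9, 8).
Alto gets 4 moving first and 9 moving second, so Alto prefers to move second.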